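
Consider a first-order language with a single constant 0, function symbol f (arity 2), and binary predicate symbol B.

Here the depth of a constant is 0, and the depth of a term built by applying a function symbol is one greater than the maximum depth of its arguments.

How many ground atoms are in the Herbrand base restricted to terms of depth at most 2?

First count ground terms of depth ≤ 2.
If N_k denotes the number of depth-≤k ground terms, the 1 constant gives N_0 = 1, and each function symbol of arity r contributes N_{k-1}^r new terms at level k: N_k = 1 + N_{k-1}^2.
N_0 = 1
N_1 = 1 + 1^2 = 2
N_2 = 1 + 2^2 = 5
So |H| = 5.
Each predicate of arity r yields |H|^r ground atoms (one per choice of an r-tuple from H):
  B: 5^2 = 25
Total ground atoms: 25.

25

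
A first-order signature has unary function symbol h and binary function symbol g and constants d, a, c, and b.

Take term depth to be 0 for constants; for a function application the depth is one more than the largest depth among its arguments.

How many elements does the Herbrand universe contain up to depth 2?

Count level by level. With function symbols h/1, g/2, the terms of depth ≤ k are the 4 constants together with each function applied to depth-≤(k−1) tuples, so N_k = 4 + N_{k-1} + N_{k-1}^2.
N_0 = 4
N_1 = 4 + 4 + 4^2 = 24
N_2 = 4 + 24 + 24^2 = 604

604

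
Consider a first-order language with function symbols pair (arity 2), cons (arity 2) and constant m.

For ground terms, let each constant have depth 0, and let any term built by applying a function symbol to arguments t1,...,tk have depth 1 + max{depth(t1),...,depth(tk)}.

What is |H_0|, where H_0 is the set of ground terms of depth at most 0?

Let N_k count ground terms of depth at most k. Each non-constant term of depth ≤ k is some function symbol applied to depth-≤(k−1) arguments, giving N_k = 1 + N_{k-1}^2 + N_{k-1}^2.
N_0 = 1

1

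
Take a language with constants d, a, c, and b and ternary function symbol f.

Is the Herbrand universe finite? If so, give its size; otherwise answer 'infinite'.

The signature has at least one function symbol (f, arity 3) and at least one constant (d).
Iterating f gives infinitely many distinct ground terms: d, f(d, d, d), f(f(d, d, d), f(d, d, d), f(d, d, d)), ...
So the Herbrand universe is infinite.

infinite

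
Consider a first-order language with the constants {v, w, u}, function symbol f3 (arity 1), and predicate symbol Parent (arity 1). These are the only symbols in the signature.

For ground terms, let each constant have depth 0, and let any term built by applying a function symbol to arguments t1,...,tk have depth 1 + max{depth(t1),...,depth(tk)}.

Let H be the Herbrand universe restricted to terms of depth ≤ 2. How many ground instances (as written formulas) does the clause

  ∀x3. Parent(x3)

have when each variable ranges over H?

Ground terms of depth ≤ 2:
  Count level by level. With function symbols f3/1, the terms of depth ≤ k are the 3 constants together with each function applied to depth-≤(k−1) tuples, so N_k = 3 + N_{k-1}.
  N_0 = 3
  N_1 = 3 + 3 = 6
  N_2 = 3 + 6 = 9
  Explicitly: v, w, u, f3(v), f3(w), f3(u), f3(f3(v)), f3(f3(w)), f3(f3(u)).
So there are 9 ground terms available for substitution.
The body mentions the single quantified variable x3; since ground terms form a free algebra, no two substitutions collapse to the same formula.
Number of ground instances = 9.

9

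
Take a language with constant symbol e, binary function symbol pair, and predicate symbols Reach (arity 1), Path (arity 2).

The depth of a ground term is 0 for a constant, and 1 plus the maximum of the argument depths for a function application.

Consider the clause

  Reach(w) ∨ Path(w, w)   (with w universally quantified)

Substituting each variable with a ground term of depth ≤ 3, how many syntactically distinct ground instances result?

26

Ground terms of depth ≤ 3:
  Write N_k for the number of ground terms of depth ≤ k. A term of depth ≤ k is either a constant or a function symbol applied to arguments of depth ≤ k−1, so N_k = 1 + N_{k-1}^2.
  N_0 = 1
  N_1 = 1 + 1^2 = 2
  N_2 = 1 + 2^2 = 5
  N_3 = 1 + 5^2 = 26
So there are 26 ground terms available for substitution.
The clause has 1 distinct variable (w), which appears in the body. In the free term algebra distinct substitutions yield syntactically distinct ground instances.
Number of ground instances = 26.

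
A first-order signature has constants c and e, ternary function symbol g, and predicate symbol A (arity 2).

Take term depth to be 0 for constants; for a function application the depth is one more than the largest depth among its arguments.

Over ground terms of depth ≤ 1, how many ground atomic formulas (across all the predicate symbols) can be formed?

First count ground terms of depth ≤ 1.
Count level by level. With function symbols g/3, the terms of depth ≤ k are the 2 constants together with each function applied to depth-≤(k−1) tuples, so N_k = 2 + N_{k-1}^3.
N_0 = 2
N_1 = 2 + 2^3 = 10
Explicitly: c, e, g(c, c, c), g(c, c, e), g(c, e, c), g(c, e, e), g(e, c, c), g(e, c, e), g(e, e, c), g(e, e, e).
So |H| = 10.
Each predicate of arity r yields |H|^r ground atoms (one per choice of an r-tuple from H):
  A: 10^2 = 100
Total ground atoms: 100.

100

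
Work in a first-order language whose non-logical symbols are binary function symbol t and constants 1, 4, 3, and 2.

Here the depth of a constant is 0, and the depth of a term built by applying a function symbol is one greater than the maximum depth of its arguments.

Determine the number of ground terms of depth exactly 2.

Let N_k count ground terms of depth at most k. Each non-constant term of depth ≤ k is some function symbol applied to depth-≤(k−1) arguments, giving N_k = 4 + N_{k-1}^2.
N_0 = 4
N_1 = 4 + 4^2 = 20
N_2 = 4 + 20^2 = 404
Terms of depth exactly 2: N_2 − N_1 = 404 − 20 = 384.

384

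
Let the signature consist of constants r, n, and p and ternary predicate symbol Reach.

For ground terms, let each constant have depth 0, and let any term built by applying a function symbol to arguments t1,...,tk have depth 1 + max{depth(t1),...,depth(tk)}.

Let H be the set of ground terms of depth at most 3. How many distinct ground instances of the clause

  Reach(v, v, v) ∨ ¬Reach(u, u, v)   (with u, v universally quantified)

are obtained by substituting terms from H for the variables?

9

Ground terms of depth ≤ 3:
  With no function symbols every ground term is a constant, so there are exactly 3 ground terms at every depth bound.
  N_0 = 3
  N_1 = 3
  N_2 = 3
  N_3 = 3
So there are 3 ground terms available for substitution.
The clause has 2 distinct variables (u, v), each appearing in the body. In the free term algebra distinct substitutions yield syntactically distinct ground instances.
Number of ground instances = 3^2 = 9.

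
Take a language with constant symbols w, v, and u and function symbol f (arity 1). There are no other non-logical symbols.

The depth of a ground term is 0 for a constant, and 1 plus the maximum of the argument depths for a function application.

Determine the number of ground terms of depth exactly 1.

Count level by level. With function symbols f/1, the terms of depth ≤ k are the 3 constants together with each function applied to depth-≤(k−1) tuples, so N_k = 3 + N_{k-1}.
N_0 = 3
N_1 = 3 + 3 = 6
Terms of depth exactly 1: N_1 − N_0 = 6 − 3 = 3.

3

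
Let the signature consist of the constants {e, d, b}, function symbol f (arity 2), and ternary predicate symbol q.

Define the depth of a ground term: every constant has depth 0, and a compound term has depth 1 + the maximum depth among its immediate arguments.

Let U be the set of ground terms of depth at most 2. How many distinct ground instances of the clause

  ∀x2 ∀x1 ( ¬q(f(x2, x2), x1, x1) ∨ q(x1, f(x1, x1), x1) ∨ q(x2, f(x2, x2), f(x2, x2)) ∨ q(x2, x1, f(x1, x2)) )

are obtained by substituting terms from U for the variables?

Ground terms of depth ≤ 2:
  Let N_k count ground terms of depth at most k. Each non-constant term of depth ≤ k is some function symbol applied to depth-≤(k−1) arguments, giving N_k = 3 + N_{k-1}^2.
  N_0 = 3
  N_1 = 3 + 3^2 = 12
  N_2 = 3 + 12^2 = 147
So there are 147 ground terms available for substitution.
There are 2 variables to instantiate (x2, x1), each occurring in at least one literal, so different choices give different ground instances.
Number of ground instances = 147^2 = 21609.

21609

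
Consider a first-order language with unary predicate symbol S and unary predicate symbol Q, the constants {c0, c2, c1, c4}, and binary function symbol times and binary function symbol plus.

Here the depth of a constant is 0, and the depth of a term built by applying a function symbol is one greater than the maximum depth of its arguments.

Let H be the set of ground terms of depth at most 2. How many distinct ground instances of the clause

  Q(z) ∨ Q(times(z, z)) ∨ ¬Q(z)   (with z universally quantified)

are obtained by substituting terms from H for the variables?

2596

Ground terms of depth ≤ 2:
  Let N_k = |{terms of depth ≤ k}|. Then N_0 = 4 and N_k = 4 + N_{k-1}^2 + N_{k-1}^2 for k ≥ 1 (one summand per function symbol, arity giving the exponent).
  N_0 = 4
  N_1 = 4 + 4^2 + 4^2 = 36
  N_2 = 4 + 36^2 + 36^2 = 2596
So there are 2596 ground terms available for substitution.
There is 1 variable to instantiate (z),  occurring in at least one literal, so different choices give different ground instances.
Number of ground instances = 2596.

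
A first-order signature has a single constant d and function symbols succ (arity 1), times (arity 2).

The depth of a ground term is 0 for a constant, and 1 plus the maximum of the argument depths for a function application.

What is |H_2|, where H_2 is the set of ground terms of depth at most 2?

13

If N_k denotes the number of depth-≤k ground terms, the 1 constant gives N_0 = 1, and each function symbol of arity r contributes N_{k-1}^r new terms at level k: N_k = 1 + N_{k-1} + N_{k-1}^2.
N_0 = 1
N_1 = 1 + 1 + 1^2 = 3
N_2 = 1 + 3 + 3^2 = 13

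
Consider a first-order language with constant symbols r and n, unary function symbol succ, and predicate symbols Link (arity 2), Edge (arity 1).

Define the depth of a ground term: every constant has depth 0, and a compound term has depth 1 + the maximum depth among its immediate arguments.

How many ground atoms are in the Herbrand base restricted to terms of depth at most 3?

First count ground terms of depth ≤ 3.
Count level by level. With function symbols succ/1, the terms of depth ≤ k are the 2 constants together with each function applied to depth-≤(k−1) tuples, so N_k = 2 + N_{k-1}.
N_0 = 2
N_1 = 2 + 2 = 4
N_2 = 2 + 4 = 6
N_3 = 2 + 6 = 8
Explicitly: r, n, succ(r), succ(n), succ(succ(r)), succ(succ(n)), succ(succ(succ(r))), succ(succ(succ(n))).
So |H| = 8.
Ground atoms are formed by filling each argument slot of a predicate with a term from H, so an r-ary predicate gives |H|^r atoms:
  Link: 8^2 = 64;  Edge: 8
Total ground atoms: 64 + 8 = 72.

72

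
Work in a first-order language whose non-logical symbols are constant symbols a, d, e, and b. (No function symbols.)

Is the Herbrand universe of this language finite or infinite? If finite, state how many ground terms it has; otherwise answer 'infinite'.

There are no function symbols, so every ground term is one of the 4 constants.
The Herbrand universe is {a, d, e, b}, which is finite with 4 elements.

4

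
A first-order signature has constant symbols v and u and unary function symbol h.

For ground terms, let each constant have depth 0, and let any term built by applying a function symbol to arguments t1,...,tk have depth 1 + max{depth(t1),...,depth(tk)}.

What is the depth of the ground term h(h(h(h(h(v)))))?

5

depth(h(v)) = 1 + depth(v) = 1 + 0 = 1
depth(h(h(v))) = 1 + depth(h(v)) = 1 + 1 = 2
depth(h(h(h(v)))) = 1 + depth(h(h(v))) = 1 + 2 = 3
depth(h(h(h(h(v))))) = 1 + depth(h(h(h(v)))) = 1 + 3 = 4
depth(h(h(h(h(h(v)))))) = 1 + depth(h(h(h(h(v))))) = 1 + 4 = 5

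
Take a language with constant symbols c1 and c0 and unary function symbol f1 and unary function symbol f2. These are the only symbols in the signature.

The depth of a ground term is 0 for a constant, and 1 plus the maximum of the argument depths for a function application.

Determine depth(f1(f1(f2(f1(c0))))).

depth(f1(c0)) = 1 + depth(c0) = 1 + 0 = 1
depth(f2(f1(c0))) = 1 + depth(f1(c0)) = 1 + 1 = 2
depth(f1(f2(f1(c0)))) = 1 + depth(f2(f1(c0))) = 1 + 2 = 3
depth(f1(f1(f2(f1(c0))))) = 1 + depth(f1(f2(f1(c0)))) = 1 + 3 = 4

4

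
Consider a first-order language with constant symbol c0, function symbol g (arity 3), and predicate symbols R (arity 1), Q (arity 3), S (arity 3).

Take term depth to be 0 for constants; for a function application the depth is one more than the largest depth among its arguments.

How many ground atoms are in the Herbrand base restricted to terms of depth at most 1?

18

First count ground terms of depth ≤ 1.
Write N_k for the number of ground terms of depth ≤ k. A term of depth ≤ k is either a constant or a function symbol applied to arguments of depth ≤ k−1, so N_k = 1 + N_{k-1}^3.
N_0 = 1
N_1 = 1 + 1^3 = 2
Explicitly: c0, g(c0, c0, c0).
So |H| = 2.
Each predicate of arity r yields |H|^r ground atoms (one per choice of an r-tuple from H):
  R: 2;  Q: 2^3 = 8;  S: 2^3 = 8
Total ground atoms: 2 + 8 + 8 = 18.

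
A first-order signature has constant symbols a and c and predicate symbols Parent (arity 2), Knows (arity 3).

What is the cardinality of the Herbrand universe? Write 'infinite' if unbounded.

2

There are no function symbols, so every ground term is one of the 2 constants.
The Herbrand universe is {a, c}, which is finite with 2 elements.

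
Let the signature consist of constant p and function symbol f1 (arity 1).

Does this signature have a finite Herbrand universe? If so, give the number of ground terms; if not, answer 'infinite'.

The signature has at least one function symbol (f1, arity 1) and at least one constant (p).
Iterating f1 gives infinitely many distinct ground terms: p, f1(p), f1(f1(p)), ...
So the Herbrand universe is infinite.

infinite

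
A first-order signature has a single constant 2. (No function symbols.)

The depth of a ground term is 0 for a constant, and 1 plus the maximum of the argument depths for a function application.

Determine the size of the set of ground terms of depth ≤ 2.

1

With no function symbols every ground term is a constant, so there is exactly 1 ground term at every depth bound.
N_0 = 1
N_1 = 1
N_2 = 1
Explicitly: 2.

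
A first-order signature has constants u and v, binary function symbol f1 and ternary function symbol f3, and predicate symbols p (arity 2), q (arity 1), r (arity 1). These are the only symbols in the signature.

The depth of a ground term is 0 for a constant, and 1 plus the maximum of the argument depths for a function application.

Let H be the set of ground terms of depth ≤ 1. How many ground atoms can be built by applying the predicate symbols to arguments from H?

First count ground terms of depth ≤ 1.
Let N_k = |{terms of depth ≤ k}|. Then N_0 = 2 and N_k = 2 + N_{k-1}^2 + N_{k-1}^3 for k ≥ 1 (one summand per function symbol, arity giving the exponent).
N_0 = 2
N_1 = 2 + 2^2 + 2^3 = 14
So |H| = 14.
A ground atom is a predicate applied to a tuple of terms from H, so the count is the sum over predicates of |H|^arity:
  p: 14^2 = 196;  q: 14;  r: 14
Total ground atoms: 196 + 14 + 14 = 224.

224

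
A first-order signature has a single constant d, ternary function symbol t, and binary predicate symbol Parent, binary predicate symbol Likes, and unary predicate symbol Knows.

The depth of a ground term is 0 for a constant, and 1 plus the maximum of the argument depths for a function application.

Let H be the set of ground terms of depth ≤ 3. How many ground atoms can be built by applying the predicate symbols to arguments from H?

1066530

First count ground terms of depth ≤ 3.
Write N_k for the number of ground terms of depth ≤ k. A term of depth ≤ k is either a constant or a function symbol applied to arguments of depth ≤ k−1, so N_k = 1 + N_{k-1}^3.
N_0 = 1
N_1 = 1 + 1^3 = 2
N_2 = 1 + 2^3 = 9
N_3 = 1 + 9^3 = 730
So |H| = 730.
Each predicate of arity r yields |H|^r ground atoms (one per choice of an r-tuple from H):
  Parent: 730^2 = 532900;  Likes: 730^2 = 532900;  Knows: 730
Total ground atoms: 532900 + 532900 + 730 = 1066530.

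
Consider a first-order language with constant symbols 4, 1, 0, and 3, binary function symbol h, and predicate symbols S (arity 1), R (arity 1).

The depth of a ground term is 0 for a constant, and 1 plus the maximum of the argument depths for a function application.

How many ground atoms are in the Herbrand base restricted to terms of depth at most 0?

8

First count ground terms of depth ≤ 0.
If N_k denotes the number of depth-≤k ground terms, the 4 constants give N_0 = 4, and each function symbol of arity r contributes N_{k-1}^r new terms at level k: N_k = 4 + N_{k-1}^2.
N_0 = 4
Explicitly: 4, 1, 0, 3.
So |H| = 4.
A ground atom is a predicate applied to a tuple of terms from H, so the count is the sum over predicates of |H|^arity:
  S: 4;  R: 4
Total ground atoms: 4 + 4 = 8.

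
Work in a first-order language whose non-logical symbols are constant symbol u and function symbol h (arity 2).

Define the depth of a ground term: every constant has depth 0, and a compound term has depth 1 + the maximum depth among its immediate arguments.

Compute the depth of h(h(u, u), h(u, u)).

depth(h(u, u)) = 1 + max(0, 0) = 1
depth(h(h(u, u), h(u, u))) = 1 + max(1, 1) = 2

2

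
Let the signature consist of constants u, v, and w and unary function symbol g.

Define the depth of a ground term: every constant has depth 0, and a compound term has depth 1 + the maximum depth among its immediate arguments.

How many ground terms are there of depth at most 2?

9

Count level by level. With function symbols g/1, the terms of depth ≤ k are the 3 constants together with each function applied to depth-≤(k−1) tuples, so N_k = 3 + N_{k-1}.
N_0 = 3
N_1 = 3 + 3 = 6
N_2 = 3 + 6 = 9
Explicitly: u, v, w, g(u), g(v), g(w), g(g(u)), g(g(v)), g(g(w)).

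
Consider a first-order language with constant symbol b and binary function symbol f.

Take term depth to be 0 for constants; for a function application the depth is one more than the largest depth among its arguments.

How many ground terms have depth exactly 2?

If N_k denotes the number of depth-≤k ground terms, the 1 constant gives N_0 = 1, and each function symbol of arity r contributes N_{k-1}^r new terms at level k: N_k = 1 + N_{k-1}^2.
N_0 = 1
N_1 = 1 + 1^2 = 2
N_2 = 1 + 2^2 = 5
Terms of depth exactly 2: N_2 − N_1 = 5 − 2 = 3.

3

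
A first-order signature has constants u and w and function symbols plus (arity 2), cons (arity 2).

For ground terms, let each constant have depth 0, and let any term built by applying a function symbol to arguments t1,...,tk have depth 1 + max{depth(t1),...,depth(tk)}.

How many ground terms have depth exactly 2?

Write N_k for the number of ground terms of depth ≤ k. A term of depth ≤ k is either a constant or a function symbol applied to arguments of depth ≤ k−1, so N_k = 2 + N_{k-1}^2 + N_{k-1}^2.
N_0 = 2
N_1 = 2 + 2^2 + 2^2 = 10
N_2 = 2 + 10^2 + 10^2 = 202
Terms of depth exactly 2: N_2 − N_1 = 202 − 10 = 192.

192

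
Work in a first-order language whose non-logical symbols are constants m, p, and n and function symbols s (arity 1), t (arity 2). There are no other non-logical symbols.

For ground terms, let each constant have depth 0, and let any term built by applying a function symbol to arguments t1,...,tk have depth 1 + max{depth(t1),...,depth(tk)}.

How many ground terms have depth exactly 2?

228

Write N_k for the number of ground terms of depth ≤ k. A term of depth ≤ k is either a constant or a function symbol applied to arguments of depth ≤ k−1, so N_k = 3 + N_{k-1} + N_{k-1}^2.
N_0 = 3
N_1 = 3 + 3 + 3^2 = 15
N_2 = 3 + 15 + 15^2 = 243
Terms of depth exactly 2: N_2 − N_1 = 243 − 15 = 228.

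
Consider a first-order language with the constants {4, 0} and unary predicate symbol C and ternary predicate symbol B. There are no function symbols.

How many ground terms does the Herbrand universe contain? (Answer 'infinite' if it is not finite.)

2

There are no function symbols, so every ground term is one of the 2 constants.
The Herbrand universe is {4, 0}, which is finite with 2 elements.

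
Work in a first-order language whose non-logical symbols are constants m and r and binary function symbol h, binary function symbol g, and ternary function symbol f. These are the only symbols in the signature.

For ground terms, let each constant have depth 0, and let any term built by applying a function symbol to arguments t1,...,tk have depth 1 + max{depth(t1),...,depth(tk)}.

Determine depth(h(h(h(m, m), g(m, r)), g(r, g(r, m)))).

3

depth(h(m, m)) = 1 + max(0, 0) = 1
depth(g(m, r)) = 1 + max(0, 0) = 1
depth(h(h(m, m), g(m, r))) = 1 + max(1, 1) = 2
depth(g(r, m)) = 1 + max(0, 0) = 1
depth(g(r, g(r, m))) = 1 + max(0, 1) = 2
depth(h(h(h(m, m), g(m, r)), g(r, g(r, m)))) = 1 + max(2, 2) = 3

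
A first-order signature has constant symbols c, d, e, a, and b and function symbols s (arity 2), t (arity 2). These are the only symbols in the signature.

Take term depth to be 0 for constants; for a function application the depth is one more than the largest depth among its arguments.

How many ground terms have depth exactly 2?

Let N_k count ground terms of depth at most k. Each non-constant term of depth ≤ k is some function symbol applied to depth-≤(k−1) arguments, giving N_k = 5 + N_{k-1}^2 + N_{k-1}^2.
N_0 = 5
N_1 = 5 + 5^2 + 5^2 = 55
N_2 = 5 + 55^2 + 55^2 = 6055
Terms of depth exactly 2: N_2 − N_1 = 6055 − 55 = 6000.

6000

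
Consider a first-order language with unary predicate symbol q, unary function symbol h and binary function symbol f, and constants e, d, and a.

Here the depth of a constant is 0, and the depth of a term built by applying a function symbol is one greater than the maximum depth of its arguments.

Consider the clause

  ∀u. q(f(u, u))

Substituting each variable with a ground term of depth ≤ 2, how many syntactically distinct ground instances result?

243

Ground terms of depth ≤ 2:
  If N_k denotes the number of depth-≤k ground terms, the 3 constants give N_0 = 3, and each function symbol of arity r contributes N_{k-1}^r new terms at level k: N_k = 3 + N_{k-1} + N_{k-1}^2.
  N_0 = 3
  N_1 = 3 + 3 + 3^2 = 15
  N_2 = 3 + 15 + 15^2 = 243
So there are 243 ground terms available for substitution.
The clause has 1 distinct variable (u), which appears in the body. In the free term algebra distinct substitutions yield syntactically distinct ground instances.
Number of ground instances = 243.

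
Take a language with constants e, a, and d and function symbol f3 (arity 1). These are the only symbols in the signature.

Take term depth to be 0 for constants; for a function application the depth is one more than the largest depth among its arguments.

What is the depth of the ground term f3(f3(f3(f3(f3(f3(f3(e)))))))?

depth(f3(e)) = 1 + depth(e) = 1 + 0 = 1
depth(f3(f3(e))) = 1 + depth(f3(e)) = 1 + 1 = 2
depth(f3(f3(f3(e)))) = 1 + depth(f3(f3(e))) = 1 + 2 = 3
depth(f3(f3(f3(f3(e))))) = 1 + depth(f3(f3(f3(e)))) = 1 + 3 = 4
depth(f3(f3(f3(f3(f3(e)))))) = 1 + depth(f3(f3(f3(f3(e))))) = 1 + 4 = 5
depth(f3(f3(f3(f3(f3(f3(e))))))) = 1 + depth(f3(f3(f3(f3(f3(e)))))) = 1 + 5 = 6
depth(f3(f3(f3(f3(f3(f3(f3(e)))))))) = 1 + depth(f3(f3(f3(f3(f3(f3(e))))))) = 1 + 6 = 7

7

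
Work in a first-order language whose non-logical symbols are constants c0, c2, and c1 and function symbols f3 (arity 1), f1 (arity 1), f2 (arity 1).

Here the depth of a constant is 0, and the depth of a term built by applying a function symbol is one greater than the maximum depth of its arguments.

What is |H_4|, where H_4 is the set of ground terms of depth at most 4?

Let N_k count ground terms of depth at most k. Each non-constant term of depth ≤ k is some function symbol applied to depth-≤(k−1) arguments, giving N_k = 3 + N_{k-1} + N_{k-1} + N_{k-1}.
N_0 = 3
N_1 = 3 + 3 + 3 + 3 = 12
N_2 = 3 + 12 + 12 + 12 = 39
N_3 = 3 + 39 + 39 + 39 = 120
N_4 = 3 + 120 + 120 + 120 = 363

363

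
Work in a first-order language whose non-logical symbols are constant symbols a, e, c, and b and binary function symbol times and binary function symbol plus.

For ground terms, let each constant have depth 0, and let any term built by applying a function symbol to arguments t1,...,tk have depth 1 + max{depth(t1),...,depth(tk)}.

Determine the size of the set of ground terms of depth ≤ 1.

36

Let N_k = |{terms of depth ≤ k}|. Then N_0 = 4 and N_k = 4 + N_{k-1}^2 + N_{k-1}^2 for k ≥ 1 (one summand per function symbol, arity giving the exponent).
N_0 = 4
N_1 = 4 + 4^2 + 4^2 = 36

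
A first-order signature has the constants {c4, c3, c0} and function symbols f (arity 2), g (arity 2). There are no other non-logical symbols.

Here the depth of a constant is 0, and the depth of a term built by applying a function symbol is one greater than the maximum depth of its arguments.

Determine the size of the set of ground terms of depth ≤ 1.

Count level by level. With function symbols f/2, g/2, the terms of depth ≤ k are the 3 constants together with each function applied to depth-≤(k−1) tuples, so N_k = 3 + N_{k-1}^2 + N_{k-1}^2.
N_0 = 3
N_1 = 3 + 3^2 + 3^2 = 21

21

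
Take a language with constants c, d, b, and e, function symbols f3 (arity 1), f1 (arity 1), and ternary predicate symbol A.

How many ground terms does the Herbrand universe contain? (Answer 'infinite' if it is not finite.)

The signature has at least one function symbol (f3, arity 1) and at least one constant (c).
Iterating f3 gives infinitely many distinct ground terms: c, f3(c), f3(f3(c)), ...
So the Herbrand universe is infinite.

infinite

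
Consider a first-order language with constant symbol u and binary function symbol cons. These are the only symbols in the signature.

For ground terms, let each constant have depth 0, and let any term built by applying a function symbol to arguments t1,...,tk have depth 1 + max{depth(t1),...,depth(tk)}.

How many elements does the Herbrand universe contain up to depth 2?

5

Count level by level. With function symbols cons/2, the terms of depth ≤ k are the 1 constant together with each function applied to depth-≤(k−1) tuples, so N_k = 1 + N_{k-1}^2.
N_0 = 1
N_1 = 1 + 1^2 = 2
N_2 = 1 + 2^2 = 5
Explicitly: u, cons(u, u), cons(u, cons(u, u)), cons(cons(u, u), u), cons(cons(u, u), cons(u, u)).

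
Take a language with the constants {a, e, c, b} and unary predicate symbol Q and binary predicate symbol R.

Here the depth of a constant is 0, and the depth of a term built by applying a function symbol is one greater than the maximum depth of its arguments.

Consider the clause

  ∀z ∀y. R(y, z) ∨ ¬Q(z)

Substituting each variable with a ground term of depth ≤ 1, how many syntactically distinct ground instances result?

Ground terms of depth ≤ 1:
  With no function symbols every ground term is a constant, so there are exactly 4 ground terms at every depth bound.
  N_0 = 4
  N_1 = 4
So there are 4 ground terms available for substitution.
There are 2 variables to instantiate (z, y), each occurring in at least one literal, so different choices give different ground instances.
Number of ground instances = 4^2 = 16.

16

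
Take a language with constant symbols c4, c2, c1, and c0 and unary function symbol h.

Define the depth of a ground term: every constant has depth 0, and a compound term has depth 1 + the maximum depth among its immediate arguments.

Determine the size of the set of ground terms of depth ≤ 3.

16

Let N_k count ground terms of depth at most k. Each non-constant term of depth ≤ k is some function symbol applied to depth-≤(k−1) arguments, giving N_k = 4 + N_{k-1}.
N_0 = 4
N_1 = 4 + 4 = 8
N_2 = 4 + 8 = 12
N_3 = 4 + 12 = 16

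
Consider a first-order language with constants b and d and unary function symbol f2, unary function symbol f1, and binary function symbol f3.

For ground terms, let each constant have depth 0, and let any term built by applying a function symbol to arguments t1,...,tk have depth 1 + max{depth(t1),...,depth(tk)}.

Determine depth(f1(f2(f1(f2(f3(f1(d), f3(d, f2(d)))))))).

depth(f1(d)) = 1 + depth(d) = 1 + 0 = 1
depth(f2(d)) = 1 + depth(d) = 1 + 0 = 1
depth(f3(d, f2(d))) = 1 + max(0, 1) = 2
depth(f3(f1(d), f3(d, f2(d)))) = 1 + max(1, 2) = 3
depth(f2(f3(f1(d), f3(d, f2(d))))) = 1 + depth(f3(f1(d), f3(d, f2(d)))) = 1 + 3 = 4
depth(f1(f2(f3(f1(d), f3(d, f2(d)))))) = 1 + depth(f2(f3(f1(d), f3(d, f2(d))))) = 1 + 4 = 5
depth(f2(f1(f2(f3(f1(d), f3(d, f2(d))))))) = 1 + depth(f1(f2(f3(f1(d), f3(d, f2(d)))))) = 1 + 5 = 6
depth(f1(f2(f1(f2(f3(f1(d), f3(d, f2(d)))))))) = 1 + depth(f2(f1(f2(f3(f1(d), f3(d, f2(d))))))) = 1 + 6 = 7

7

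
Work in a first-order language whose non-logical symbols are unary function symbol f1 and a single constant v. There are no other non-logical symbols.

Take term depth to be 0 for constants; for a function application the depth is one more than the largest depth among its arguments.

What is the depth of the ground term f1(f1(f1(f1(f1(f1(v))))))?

6

depth(f1(v)) = 1 + depth(v) = 1 + 0 = 1
depth(f1(f1(v))) = 1 + depth(f1(v)) = 1 + 1 = 2
depth(f1(f1(f1(v)))) = 1 + depth(f1(f1(v))) = 1 + 2 = 3
depth(f1(f1(f1(f1(v))))) = 1 + depth(f1(f1(f1(v)))) = 1 + 3 = 4
depth(f1(f1(f1(f1(f1(v)))))) = 1 + depth(f1(f1(f1(f1(v))))) = 1 + 4 = 5
depth(f1(f1(f1(f1(f1(f1(v))))))) = 1 + depth(f1(f1(f1(f1(f1(v)))))) = 1 + 5 = 6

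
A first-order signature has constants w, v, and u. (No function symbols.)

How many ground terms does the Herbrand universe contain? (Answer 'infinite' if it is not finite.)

3

There are no function symbols, so every ground term is one of the 3 constants.
The Herbrand universe is {w, v, u}, which is finite with 3 elements.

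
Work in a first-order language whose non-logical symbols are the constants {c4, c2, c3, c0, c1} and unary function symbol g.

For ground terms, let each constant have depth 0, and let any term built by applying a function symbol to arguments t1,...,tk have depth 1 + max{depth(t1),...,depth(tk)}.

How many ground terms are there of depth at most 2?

15

Count level by level. With function symbols g/1, the terms of depth ≤ k are the 5 constants together with each function applied to depth-≤(k−1) tuples, so N_k = 5 + N_{k-1}.
N_0 = 5
N_1 = 5 + 5 = 10
N_2 = 5 + 10 = 15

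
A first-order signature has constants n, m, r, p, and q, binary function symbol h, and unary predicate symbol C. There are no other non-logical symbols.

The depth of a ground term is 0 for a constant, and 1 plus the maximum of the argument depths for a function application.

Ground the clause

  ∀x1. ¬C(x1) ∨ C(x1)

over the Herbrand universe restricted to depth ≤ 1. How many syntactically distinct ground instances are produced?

Ground terms of depth ≤ 1:
  Write N_k for the number of ground terms of depth ≤ k. A term of depth ≤ k is either a constant or a function symbol applied to arguments of depth ≤ k−1, so N_k = 5 + N_{k-1}^2.
  N_0 = 5
  N_1 = 5 + 5^2 = 30
So there are 30 ground terms available for substitution.
The clause has 1 distinct variable (x1), which appears in the body. In the free term algebra distinct substitutions yield syntactically distinct ground instances.
Number of ground instances = 30.

30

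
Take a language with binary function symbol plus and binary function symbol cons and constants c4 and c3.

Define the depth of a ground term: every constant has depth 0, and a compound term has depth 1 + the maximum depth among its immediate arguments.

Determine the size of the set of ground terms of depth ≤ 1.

Count level by level. With function symbols plus/2, cons/2, the terms of depth ≤ k are the 2 constants together with each function applied to depth-≤(k−1) tuples, so N_k = 2 + N_{k-1}^2 + N_{k-1}^2.
N_0 = 2
N_1 = 2 + 2^2 + 2^2 = 10
Explicitly: c4, c3, plus(c4, c4), plus(c4, c3), plus(c3, c4), plus(c3, c3), cons(c4, c4), cons(c4, c3), cons(c3, c4), cons(c3, c3).

10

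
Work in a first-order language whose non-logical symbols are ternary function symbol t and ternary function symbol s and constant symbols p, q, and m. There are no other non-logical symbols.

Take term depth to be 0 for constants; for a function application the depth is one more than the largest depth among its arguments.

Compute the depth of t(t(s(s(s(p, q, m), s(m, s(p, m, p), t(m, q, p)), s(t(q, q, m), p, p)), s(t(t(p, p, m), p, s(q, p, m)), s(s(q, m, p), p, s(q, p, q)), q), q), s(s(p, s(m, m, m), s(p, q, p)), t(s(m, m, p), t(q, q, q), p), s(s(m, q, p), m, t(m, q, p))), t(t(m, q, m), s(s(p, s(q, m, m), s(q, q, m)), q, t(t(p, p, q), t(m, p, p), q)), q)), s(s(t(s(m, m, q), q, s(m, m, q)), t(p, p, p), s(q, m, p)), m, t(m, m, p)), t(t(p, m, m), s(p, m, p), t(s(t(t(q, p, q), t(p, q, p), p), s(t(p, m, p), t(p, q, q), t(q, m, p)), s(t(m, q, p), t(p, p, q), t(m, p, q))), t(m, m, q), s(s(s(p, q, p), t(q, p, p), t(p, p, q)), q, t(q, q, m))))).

depth(s(p, q, m)) = 1 + max(0, 0, 0) = 1
depth(s(p, m, p)) = 1 + max(0, 0, 0) = 1
depth(t(m, q, p)) = 1 + max(0, 0, 0) = 1
depth(s(m, s(p, m, p), t(m, q, p))) = 1 + max(0, 1, 1) = 2
depth(t(q, q, m)) = 1 + max(0, 0, 0) = 1
depth(s(t(q, q, m), p, p)) = 1 + max(1, 0, 0) = 2
depth(s(s(p, q, m), s(m, s(p, m, p), t(m, q, p)), s(t(q, q, m), p, p))) = 1 + max(1, 2, 2) = 3
depth(t(p, p, m)) = 1 + max(0, 0, 0) = 1
depth(s(q, p, m)) = 1 + max(0, 0, 0) = 1
depth(t(t(p, p, m), p, s(q, p, m))) = 1 + max(1, 0, 1) = 2
depth(s(q, m, p)) = 1 + max(0, 0, 0) = 1
depth(s(q, p, q)) = 1 + max(0, 0, 0) = 1
depth(s(s(q, m, p), p, s(q, p, q))) = 1 + max(1, 0, 1) = 2
depth(s(t(t(p, p, m), p, s(q, p, m)), s(s(q, m, p), p, s(q, p, q)), q)) = 1 + max(2, 2, 0) = 3
depth(s(s(s(p, q, m), s(m, s(p, m, p), t(m, q, p)), s(t(q, q, m), p, p)), s(t(t(p, p, m), p, s(q, p, m)), s(s(q, m, p), p, s(q, p, q)), q), q)) = 1 + max(3, 3, 0) = 4
depth(s(m, m, m)) = 1 + max(0, 0, 0) = 1
depth(s(p, q, p)) = 1 + max(0, 0, 0) = 1
depth(s(p, s(m, m, m), s(p, q, p))) = 1 + max(0, 1, 1) = 2
depth(s(m, m, p)) = 1 + max(0, 0, 0) = 1
depth(t(q, q, q)) = 1 + max(0, 0, 0) = 1
depth(t(s(m, m, p), t(q, q, q), p)) = 1 + max(1, 1, 0) = 2
depth(s(m, q, p)) = 1 + max(0, 0, 0) = 1
depth(s(s(m, q, p), m, t(m, q, p))) = 1 + max(1, 0, 1) = 2
depth(s(s(p, s(m, m, m), s(p, q, p)), t(s(m, m, p), t(q, q, q), p), s(s(m, q, p), m, t(m, q, p)))) = 1 + max(2, 2, 2) = 3
depth(t(m, q, m)) = 1 + max(0, 0, 0) = 1
depth(s(q, m, m)) = 1 + max(0, 0, 0) = 1
depth(s(q, q, m)) = 1 + max(0, 0, 0) = 1
depth(s(p, s(q, m, m), s(q, q, m))) = 1 + max(0, 1, 1) = 2
depth(t(p, p, q)) = 1 + max(0, 0, 0) = 1
depth(t(m, p, p)) = 1 + max(0, 0, 0) = 1
depth(t(t(p, p, q), t(m, p, p), q)) = 1 + max(1, 1, 0) = 2
depth(s(s(p, s(q, m, m), s(q, q, m)), q, t(t(p, p, q), t(m, p, p), q))) = 1 + max(2, 0, 2) = 3
depth(t(t(m, q, m), s(s(p, s(q, m, m), s(q, q, m)), q, t(t(p, p, q), t(m, p, p), q)), q)) = 1 + max(1, 3, 0) = 4
depth(t(s(s(s(p, q, m), s(m, s(p, m, p), t(m, q, p)), s(t(q, q, m), p, p)), s(t(t(p, p, m), p, s(q, p, m)), s(s(q, m, p), p, s(q, p, q)), q), q), s(s(p, s(m, m, m), s(p, q, p)), t(s(m, m, p), t(q, q, q), p), s(s(m, q, p), m, t(m, q, p))), t(t(m, q, m), s(s(p, s(q, m, m), s(q, q, m)), q, t(t(p, p, q), t(m, p, p), q)), q))) = 1 + max(4, 3, 4) = 5
depth(s(m, m, q)) = 1 + max(0, 0, 0) = 1
depth(t(s(m, m, q), q, s(m, m, q))) = 1 + max(1, 0, 1) = 2
depth(t(p, p, p)) = 1 + max(0, 0, 0) = 1
depth(s(t(s(m, m, q), q, s(m, m, q)), t(p, p, p), s(q, m, p))) = 1 + max(2, 1, 1) = 3
depth(t(m, m, p)) = 1 + max(0, 0, 0) = 1
depth(s(s(t(s(m, m, q), q, s(m, m, q)), t(p, p, p), s(q, m, p)), m, t(m, m, p))) = 1 + max(3, 0, 1) = 4
depth(t(p, m, m)) = 1 + max(0, 0, 0) = 1
depth(t(q, p, q)) = 1 + max(0, 0, 0) = 1
depth(t(p, q, p)) = 1 + max(0, 0, 0) = 1
depth(t(t(q, p, q), t(p, q, p), p)) = 1 + max(1, 1, 0) = 2
depth(t(p, m, p)) = 1 + max(0, 0, 0) = 1
depth(t(p, q, q)) = 1 + max(0, 0, 0) = 1
depth(t(q, m, p)) = 1 + max(0, 0, 0) = 1
depth(s(t(p, m, p), t(p, q, q), t(q, m, p))) = 1 + max(1, 1, 1) = 2
depth(t(m, p, q)) = 1 + max(0, 0, 0) = 1
depth(s(t(m, q, p), t(p, p, q), t(m, p, q))) = 1 + max(1, 1, 1) = 2
depth(s(t(t(q, p, q), t(p, q, p), p), s(t(p, m, p), t(p, q, q), t(q, m, p)), s(t(m, q, p), t(p, p, q), t(m, p, q)))) = 1 + max(2, 2, 2) = 3
depth(t(m, m, q)) = 1 + max(0, 0, 0) = 1
depth(t(q, p, p)) = 1 + max(0, 0, 0) = 1
depth(s(s(p, q, p), t(q, p, p), t(p, p, q))) = 1 + max(1, 1, 1) = 2
depth(s(s(s(p, q, p), t(q, p, p), t(p, p, q)), q, t(q, q, m))) = 1 + max(2, 0, 1) = 3
depth(t(s(t(t(q, p, q), t(p, q, p), p), s(t(p, m, p), t(p, q, q), t(q, m, p)), s(t(m, q, p), t(p, p, q), t(m, p, q))), t(m, m, q), s(s(s(p, q, p), t(q, p, p), t(p, p, q)), q, t(q, q, m)))) = 1 + max(3, 1, 3) = 4
depth(t(t(p, m, m), s(p, m, p), t(s(t(t(q, p, q), t(p, q, p), p), s(t(p, m, p), t(p, q, q), t(q, m, p)), s(t(m, q, p), t(p, p, q), t(m, p, q))), t(m, m, q), s(s(s(p, q, p), t(q, p, p), t(p, p, q)), q, t(q, q, m))))) = 1 + max(1, 1, 4) = 5
depth(t(t(s(s(s(p, q, m), s(m, s(p, m, p), t(m, q, p)), s(t(q, q, m), p, p)), s(t(t(p, p, m), p, s(q, p, m)), s(s(q, m, p), p, s(q, p, q)), q), q), s(s(p, s(m, m, m), s(p, q, p)), t(s(m, m, p), t(q, q, q), p), s(s(m, q, p), m, t(m, q, p))), t(t(m, q, m), s(s(p, s(q, m, m), s(q, q, m)), q, t(t(p, p, q), t(m, p, p), q)), q)), s(s(t(s(m, m, q), q, s(m, m, q)), t(p, p, p), s(q, m, p)), m, t(m, m, p)), t(t(p, m, m), s(p, m, p), t(s(t(t(q, p, q), t(p, q, p), p), s(t(p, m, p), t(p, q, q), t(q, m, p)), s(t(m, q, p), t(p, p, q), t(m, p, q))), t(m, m, q), s(s(s(p, q, p), t(q, p, p), t(p, p, q)), q, t(q, q, m)))))) = 1 + max(5, 4, 5) = 6

6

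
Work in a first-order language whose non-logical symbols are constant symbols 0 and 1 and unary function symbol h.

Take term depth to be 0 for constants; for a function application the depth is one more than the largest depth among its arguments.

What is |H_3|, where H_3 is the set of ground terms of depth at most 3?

8

Count level by level. With function symbols h/1, the terms of depth ≤ k are the 2 constants together with each function applied to depth-≤(k−1) tuples, so N_k = 2 + N_{k-1}.
N_0 = 2
N_1 = 2 + 2 = 4
N_2 = 2 + 4 = 6
N_3 = 2 + 6 = 8
Explicitly: 0, 1, h(0), h(1), h(h(0)), h(h(1)), h(h(h(0))), h(h(h(1))).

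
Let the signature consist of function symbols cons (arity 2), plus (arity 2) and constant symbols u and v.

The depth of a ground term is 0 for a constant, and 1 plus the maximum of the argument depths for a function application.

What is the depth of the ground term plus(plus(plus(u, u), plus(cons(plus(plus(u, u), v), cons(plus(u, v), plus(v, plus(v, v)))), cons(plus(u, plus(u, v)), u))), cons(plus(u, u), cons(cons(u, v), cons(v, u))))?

depth(plus(u, u)) = 1 + max(0, 0) = 1
depth(plus(plus(u, u), v)) = 1 + max(1, 0) = 2
depth(plus(u, v)) = 1 + max(0, 0) = 1
depth(plus(v, v)) = 1 + max(0, 0) = 1
depth(plus(v, plus(v, v))) = 1 + max(0, 1) = 2
depth(cons(plus(u, v), plus(v, plus(v, v)))) = 1 + max(1, 2) = 3
depth(cons(plus(plus(u, u), v), cons(plus(u, v), plus(v, plus(v, v))))) = 1 + max(2, 3) = 4
depth(plus(u, plus(u, v))) = 1 + max(0, 1) = 2
depth(cons(plus(u, plus(u, v)), u)) = 1 + max(2, 0) = 3
depth(plus(cons(plus(plus(u, u), v), cons(plus(u, v), plus(v, plus(v, v)))), cons(plus(u, plus(u, v)), u))) = 1 + max(4, 3) = 5
depth(plus(plus(u, u), plus(cons(plus(plus(u, u), v), cons(plus(u, v), plus(v, plus(v, v)))), cons(plus(u, plus(u, v)), u)))) = 1 + max(1, 5) = 6
depth(cons(u, v)) = 1 + max(0, 0) = 1
depth(cons(v, u)) = 1 + max(0, 0) = 1
depth(cons(cons(u, v), cons(v, u))) = 1 + max(1, 1) = 2
depth(cons(plus(u, u), cons(cons(u, v), cons(v, u)))) = 1 + max(1, 2) = 3
depth(plus(plus(plus(u, u), plus(cons(plus(plus(u, u), v), cons(plus(u, v), plus(v, plus(v, v)))), cons(plus(u, plus(u, v)), u))), cons(plus(u, u), cons(cons(u, v), cons(v, u))))) = 1 + max(6, 3) = 7

7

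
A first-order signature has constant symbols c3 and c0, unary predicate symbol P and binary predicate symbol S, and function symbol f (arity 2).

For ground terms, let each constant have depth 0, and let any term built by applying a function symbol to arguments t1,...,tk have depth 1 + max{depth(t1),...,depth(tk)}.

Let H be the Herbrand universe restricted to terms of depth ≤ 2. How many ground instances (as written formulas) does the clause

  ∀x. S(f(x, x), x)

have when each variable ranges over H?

38

Ground terms of depth ≤ 2:
  If N_k denotes the number of depth-≤k ground terms, the 2 constants give N_0 = 2, and each function symbol of arity r contributes N_{k-1}^r new terms at level k: N_k = 2 + N_{k-1}^2.
  N_0 = 2
  N_1 = 2 + 2^2 = 6
  N_2 = 2 + 6^2 = 38
So there are 38 ground terms available for substitution.
The body mentions the single quantified variable x; since ground terms form a free algebra, no two substitutions collapse to the same formula.
Number of ground instances = 38.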